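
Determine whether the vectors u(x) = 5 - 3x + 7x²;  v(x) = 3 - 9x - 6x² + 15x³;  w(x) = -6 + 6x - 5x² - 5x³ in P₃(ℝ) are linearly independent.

linearly dependent

Take coordinates with respect to the standard basis {1, x, …, x³}.
Place the vectors as rows of a 3×4 matrix and reduce to echelon form.
The reduction yields 2 nonzero rows, so the rank is 2.
Since rank 2 < 3, the set is linearly dependent.
Indeed 3u + v + 3w = 0.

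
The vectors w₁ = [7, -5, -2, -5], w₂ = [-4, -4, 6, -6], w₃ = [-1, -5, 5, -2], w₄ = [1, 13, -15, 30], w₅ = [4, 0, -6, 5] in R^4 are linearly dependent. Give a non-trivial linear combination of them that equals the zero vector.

Set up α₁w₁ + … + α₅w₅ = 0 and solve the homogeneous system.
The free variable yields coefficients (2, 2, -1, 1, -2) (any nonzero multiple also works).

2w₁ + 2w₂ - w₃ + w₄ - 2w₅ = 0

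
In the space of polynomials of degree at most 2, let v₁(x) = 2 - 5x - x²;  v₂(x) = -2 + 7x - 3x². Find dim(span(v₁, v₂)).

dim = 2

Pass to coordinate vectors with respect to the basis {1, x, x²}.
Form the matrix with v₁, v₂ as columns and reduce.
Exactly 2 pivots survive; hence the rank is 2.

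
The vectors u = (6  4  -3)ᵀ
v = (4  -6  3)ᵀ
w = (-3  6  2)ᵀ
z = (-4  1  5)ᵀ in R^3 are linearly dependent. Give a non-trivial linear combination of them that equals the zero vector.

Set up α₁u + … + α₄z = 0 and solve the homogeneous system.
The free variable yields coefficients (1, -1, -2, 2) (any nonzero multiple also works).

u - v - 2w + 2z = 0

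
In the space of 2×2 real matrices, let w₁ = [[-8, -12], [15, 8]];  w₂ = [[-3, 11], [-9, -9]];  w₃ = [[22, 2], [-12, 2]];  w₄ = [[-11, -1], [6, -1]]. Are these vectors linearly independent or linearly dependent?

linearly dependent

Take coordinates with respect to the standard basis {E₁₁, E₁₂, E₂₁, E₂₂}.
Form the 4×4 matrix with these as columns; its determinant is 0.
A zero determinant means the columns are linearly dependent.
Indeed 2w₁ + 2w₂ + w₃ = 0.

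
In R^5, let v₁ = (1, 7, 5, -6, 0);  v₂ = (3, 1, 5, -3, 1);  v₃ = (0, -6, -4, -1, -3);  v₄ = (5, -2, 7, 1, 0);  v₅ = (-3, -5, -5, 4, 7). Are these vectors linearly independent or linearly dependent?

The matrix [v₁|v₂|v₃|v₄|v₅] has determinant -898.
A nonzero determinant means the columns are linearly independent.

linearly independent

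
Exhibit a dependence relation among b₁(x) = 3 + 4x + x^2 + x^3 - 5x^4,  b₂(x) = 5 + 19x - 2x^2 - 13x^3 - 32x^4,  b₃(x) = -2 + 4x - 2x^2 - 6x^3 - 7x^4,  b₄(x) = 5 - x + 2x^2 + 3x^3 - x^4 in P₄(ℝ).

2b₁ - b₂ + 3b₃ + b₄ = 0

Take coordinates with respect to {1, x, …, x^4}.
Row-reduce the matrix with b₁, b₂, b₃, b₄ as columns; the null space gives the coefficients.
A generator of the null space is (2, -1, 3, 1).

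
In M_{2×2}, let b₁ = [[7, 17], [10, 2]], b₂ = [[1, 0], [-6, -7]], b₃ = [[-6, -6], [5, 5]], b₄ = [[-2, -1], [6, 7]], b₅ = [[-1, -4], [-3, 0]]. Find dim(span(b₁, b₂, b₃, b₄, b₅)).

Use coordinates relative to {E₁₁, E₁₂, E₂₁, E₂₂}.
Form the matrix with b₁, b₂, b₃, b₄, b₅ as columns and reduce.
Reduction leaves 4 leading entries, giving rank 4.
(With 5 elements in a 4-dimensional space the rank is at most 4.)

4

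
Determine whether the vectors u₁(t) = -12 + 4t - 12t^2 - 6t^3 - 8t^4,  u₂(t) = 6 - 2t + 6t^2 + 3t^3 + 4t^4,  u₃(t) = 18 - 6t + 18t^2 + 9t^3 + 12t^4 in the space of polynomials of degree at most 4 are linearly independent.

Take coordinates with respect to the standard basis {1, t, …, t^4}.
Place the vectors as rows of a 3×5 matrix and reduce to echelon form.
The reduction yields 1 nonzero row, so the rank is 1.
Since rank 1 < 3, the set is linearly dependent.

linearly dependent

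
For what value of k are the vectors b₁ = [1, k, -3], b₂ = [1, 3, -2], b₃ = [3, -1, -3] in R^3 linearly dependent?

k = 19/3

Place the vectors as rows of a 3×3 matrix; dependence ⇔ determinant zero.
Cofactor expansion gives det = 19 - 3*k.
Setting this to zero gives k = 19/3.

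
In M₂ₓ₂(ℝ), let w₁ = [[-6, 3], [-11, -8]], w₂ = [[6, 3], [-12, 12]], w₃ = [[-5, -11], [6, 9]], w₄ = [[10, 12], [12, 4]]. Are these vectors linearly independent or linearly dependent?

linearly independent

Write each element as a coordinate vector in ℝ⁴ using {E₁₁, E₁₂, E₂₁, E₂₂}.
Row-reduce the matrix whose columns are w₁, w₂, w₃, w₄.
The reduction yields 4 nonzero rows, so the rank is 4.
Since rank = 4 (the number of vectors), the set is linearly independent.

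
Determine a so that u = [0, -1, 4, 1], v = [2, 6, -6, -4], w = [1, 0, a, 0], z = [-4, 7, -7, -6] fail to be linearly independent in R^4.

a = -12/5

The vectors are dependent exactly when the determinant of the matrix with rows u, v, w, z vanishes.
Cofactor expansion gives det = 10*a + 24.
Setting this to zero gives a = -12/5.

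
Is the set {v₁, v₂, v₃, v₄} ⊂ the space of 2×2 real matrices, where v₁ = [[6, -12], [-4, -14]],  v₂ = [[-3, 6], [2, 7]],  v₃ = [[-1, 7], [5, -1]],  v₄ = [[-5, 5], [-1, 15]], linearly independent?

Take coordinates with respect to the standard basis {E₁₁, E₁₂, E₂₁, E₂₂}.
Form the 4×4 matrix with these as columns; its determinant is 0.
A zero determinant means the columns are linearly dependent.
Indeed v₁ + 2v₂ = 0.

linearly dependent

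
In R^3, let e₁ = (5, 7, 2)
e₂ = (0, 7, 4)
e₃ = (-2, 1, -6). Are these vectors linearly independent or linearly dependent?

linearly independent

Form the 3×3 matrix with these as columns; its determinant is -258.
A nonzero determinant means the columns are linearly independent.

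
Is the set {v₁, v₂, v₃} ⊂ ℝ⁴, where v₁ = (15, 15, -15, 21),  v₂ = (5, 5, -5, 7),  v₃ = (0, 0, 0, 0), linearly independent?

linearly dependent

One of the vectors is the zero vector, so the set is linearly dependent.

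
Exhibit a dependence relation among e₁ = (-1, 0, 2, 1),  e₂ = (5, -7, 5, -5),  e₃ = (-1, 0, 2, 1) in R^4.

Write the vectors as columns of a matrix and find a nonzero vector in its null space.
The free variable yields coefficients (1, 0, -1) (any nonzero multiple also works).

e₁ - e₃ = 0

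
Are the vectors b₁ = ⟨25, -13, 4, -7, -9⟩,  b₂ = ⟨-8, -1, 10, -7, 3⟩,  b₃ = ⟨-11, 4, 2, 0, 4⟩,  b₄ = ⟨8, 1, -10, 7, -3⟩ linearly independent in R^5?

linearly dependent

Place the vectors as rows of a 4×5 matrix and reduce to echelon form.
The reduction yields 2 nonzero rows, so the rank is 2.
Since rank 2 < 4, the set is linearly dependent.
Indeed b₁ - b₂ + 3b₃ = 0.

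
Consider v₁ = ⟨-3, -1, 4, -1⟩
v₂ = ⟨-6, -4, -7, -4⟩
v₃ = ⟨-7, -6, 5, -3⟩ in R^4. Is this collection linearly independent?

linearly independent

Row-reduce the matrix whose columns are v₁, v₂, v₃.
The reduction yields 3 nonzero rows, so the rank is 3.
Since rank = 3 (the number of vectors), the set is linearly independent.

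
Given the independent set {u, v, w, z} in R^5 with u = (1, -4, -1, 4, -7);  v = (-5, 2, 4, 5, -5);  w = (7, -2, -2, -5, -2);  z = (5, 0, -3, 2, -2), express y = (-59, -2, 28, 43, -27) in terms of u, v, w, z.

Since u, v, w, z are independent, the coefficients expressing y are uniquely determined by a linear system.
Row-reducing the augmented matrix gives the unique coefficients (c₁, …, c₄) = (4, 3, -4, -4).

y = 4u + 3v - 4w - 4z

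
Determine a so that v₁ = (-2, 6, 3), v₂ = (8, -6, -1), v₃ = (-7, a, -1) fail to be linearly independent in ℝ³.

a = 24/11

Place the vectors as rows of a 3×3 matrix; dependence ⇔ determinant zero.
Cofactor expansion gives det = 22*a - 48.
Setting this to zero gives a = 24/11.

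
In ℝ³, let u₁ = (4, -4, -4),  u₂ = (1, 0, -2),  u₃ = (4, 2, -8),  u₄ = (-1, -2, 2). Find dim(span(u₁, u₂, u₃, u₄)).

Row-reduce the 4×3 matrix with these as rows.
The echelon form has 3 nonzero rows, so the rank is 3.
(With 4 elements in a 3-dimensional space the rank is at most 3.)

3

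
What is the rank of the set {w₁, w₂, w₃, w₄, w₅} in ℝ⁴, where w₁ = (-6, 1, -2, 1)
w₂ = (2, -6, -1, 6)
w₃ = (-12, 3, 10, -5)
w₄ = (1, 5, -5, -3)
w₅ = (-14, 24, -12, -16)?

Put the 4×5 matrix [w₁|w₂|w₃|w₄|w₅] into echelon form.
Reduction leaves 3 leading entries, giving rank 3.
(With 5 elements in a 4-dimensional space the rank is at most 4.)

rank 3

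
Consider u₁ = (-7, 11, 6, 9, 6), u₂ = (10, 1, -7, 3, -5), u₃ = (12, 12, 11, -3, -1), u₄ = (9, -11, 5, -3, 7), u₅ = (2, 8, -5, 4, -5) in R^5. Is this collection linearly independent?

linearly independent

Form the 5×5 matrix with these as columns; its determinant is -25906.
A nonzero determinant means the columns are linearly independent.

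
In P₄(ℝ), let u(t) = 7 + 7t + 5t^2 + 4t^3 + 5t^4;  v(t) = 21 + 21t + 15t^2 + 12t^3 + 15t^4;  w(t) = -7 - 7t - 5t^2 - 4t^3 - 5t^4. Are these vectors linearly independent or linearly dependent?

linearly dependent

Write each element as a coordinate vector in ℝ⁵ using {1, t, …, t^4}.
Row-reduce the matrix whose columns are u, v, w.
The reduction yields 1 nonzero row, so the rank is 1.
Since rank 1 < 3, the set is linearly dependent.
Indeed 3u - v = 0.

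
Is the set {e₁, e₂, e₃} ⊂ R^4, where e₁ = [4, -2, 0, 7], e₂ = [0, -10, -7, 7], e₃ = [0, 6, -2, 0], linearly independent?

Place the vectors as rows of a 3×4 matrix and reduce to echelon form.
The reduction yields 3 nonzero rows, so the rank is 3.
Since rank = 3 (the number of vectors), the set is linearly independent.

linearly independent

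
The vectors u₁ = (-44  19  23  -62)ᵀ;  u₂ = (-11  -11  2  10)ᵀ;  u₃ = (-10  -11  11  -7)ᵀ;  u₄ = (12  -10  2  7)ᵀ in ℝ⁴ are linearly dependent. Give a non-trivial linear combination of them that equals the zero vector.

u₁ + 2u₂ - 3u₃ + 3u₄ = 0

Write the vectors as columns of a matrix and find a nonzero vector in its null space.
A generator of the null space is (1, 2, -3, 3).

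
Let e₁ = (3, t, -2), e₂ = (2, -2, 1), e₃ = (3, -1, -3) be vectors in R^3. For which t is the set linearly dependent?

Dependence holds iff the 3×3 matrix [e₁ e₂ e₃] is singular.
The determinant works out to 9*t + 13.
This vanishes exactly when t = -13/9.

t = -13/9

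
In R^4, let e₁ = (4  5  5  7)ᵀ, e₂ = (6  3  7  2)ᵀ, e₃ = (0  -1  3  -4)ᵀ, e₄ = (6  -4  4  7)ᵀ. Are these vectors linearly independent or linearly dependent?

Place the vectors as rows of a 4×4 matrix and reduce to echelon form.
The reduction yields 4 nonzero rows, so the rank is 4.
Since rank = 4 (the number of vectors), the set is linearly independent.

linearly independent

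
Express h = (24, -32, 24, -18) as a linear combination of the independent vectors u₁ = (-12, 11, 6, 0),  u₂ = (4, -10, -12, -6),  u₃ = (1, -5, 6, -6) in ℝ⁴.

Solve the system with u₁, u₂, u₃ as columns and h as the right-hand side.
Row-reducing the augmented matrix gives the unique coefficients (α₁, α₂, α₃) = (-2, -1, 4).

h = -2u₁ - u₂ + 4u₃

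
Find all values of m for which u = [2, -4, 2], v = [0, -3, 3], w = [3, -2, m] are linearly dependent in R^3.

The vectors are dependent exactly when the determinant of the matrix with rows u, v, w vanishes.
Cofactor expansion gives det = -6*m - 6.
Solving -6*m - 6 = 0 yields m = -1.

m = -1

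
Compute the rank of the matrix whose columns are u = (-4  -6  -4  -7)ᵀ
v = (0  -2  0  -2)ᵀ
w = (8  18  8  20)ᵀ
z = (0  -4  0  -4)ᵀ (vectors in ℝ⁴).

Apply Gaussian elimination to the matrix whose rows are u, v, w, z.
Reduction leaves 2 leading entries, giving rank 2.

2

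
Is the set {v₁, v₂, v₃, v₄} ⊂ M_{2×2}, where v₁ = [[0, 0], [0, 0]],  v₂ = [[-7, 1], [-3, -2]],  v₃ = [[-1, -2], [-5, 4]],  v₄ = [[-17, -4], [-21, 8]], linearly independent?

Write each element as a coordinate vector in ℝ⁴ using {E₁₁, E₁₂, E₂₁, E₂₂}.
One of the vectors is the zero vector, so the set is linearly dependent.

linearly dependent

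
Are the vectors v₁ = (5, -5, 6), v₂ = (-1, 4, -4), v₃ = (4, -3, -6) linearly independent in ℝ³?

Form the 3×3 matrix with these as columns; its determinant is -148.
A nonzero determinant means the columns are linearly independent.

linearly independent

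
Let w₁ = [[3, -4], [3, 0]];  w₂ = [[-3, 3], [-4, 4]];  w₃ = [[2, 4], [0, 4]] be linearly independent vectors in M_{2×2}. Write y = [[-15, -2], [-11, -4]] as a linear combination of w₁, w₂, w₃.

y = -w₁ + 2w₂ - 3w₃

Work in coordinates with respect to the standard basis {E₁₁, E₁₂, E₂₁, E₂₂}.
Write y = a₁w₁ + … + a₃w₃ and equate components.
The system has the unique solution (a₁, a₂, a₃) = (-1, 2, -3).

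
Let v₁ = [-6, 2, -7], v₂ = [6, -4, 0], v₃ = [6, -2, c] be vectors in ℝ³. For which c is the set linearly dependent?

c = 7

The vectors are dependent exactly when the determinant of the matrix with rows v₁, v₂, v₃ vanishes.
Expanding, det = 12*c - 84.
This vanishes exactly when c = 7.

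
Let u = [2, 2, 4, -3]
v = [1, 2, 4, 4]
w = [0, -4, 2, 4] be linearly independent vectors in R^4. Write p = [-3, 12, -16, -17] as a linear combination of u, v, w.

p = -u - v - 4w

Solve the system with u, v, w as columns and p as the right-hand side.
Row-reducing the augmented matrix gives the unique coefficients (a₁, a₂, a₃) = (-1, -1, -4).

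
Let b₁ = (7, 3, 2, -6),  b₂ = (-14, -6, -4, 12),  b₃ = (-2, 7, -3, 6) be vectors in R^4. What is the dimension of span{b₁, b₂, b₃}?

Put the 4×3 matrix [b₁|b₂|b₃] into echelon form.
There are 2 pivot columns, so rank = 2.

2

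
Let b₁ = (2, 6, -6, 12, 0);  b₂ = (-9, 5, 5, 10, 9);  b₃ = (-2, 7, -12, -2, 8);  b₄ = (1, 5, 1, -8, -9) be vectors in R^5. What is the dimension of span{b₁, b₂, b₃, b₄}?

dim = 4

Row-reduce the 4×5 matrix with these as rows.
Exactly 4 pivots survive; hence the rank is 4.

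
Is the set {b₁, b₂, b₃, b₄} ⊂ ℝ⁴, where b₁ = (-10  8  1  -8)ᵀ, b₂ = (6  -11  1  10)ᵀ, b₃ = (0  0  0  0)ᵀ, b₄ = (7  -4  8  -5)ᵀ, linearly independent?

One of the vectors is the zero vector, so the set is linearly dependent.

linearly dependent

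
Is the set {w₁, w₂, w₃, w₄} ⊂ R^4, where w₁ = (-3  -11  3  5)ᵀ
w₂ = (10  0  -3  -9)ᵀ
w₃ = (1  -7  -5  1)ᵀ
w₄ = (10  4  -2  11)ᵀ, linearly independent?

linearly independent

The matrix [w₁|w₂|w₃|w₄] has determinant -13920.
A nonzero determinant means the columns are linearly independent.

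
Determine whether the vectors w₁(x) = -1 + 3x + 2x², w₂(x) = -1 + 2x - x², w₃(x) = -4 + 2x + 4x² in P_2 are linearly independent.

Take coordinates with respect to the standard basis {1, x, x²}.
The matrix [w₁|w₂|w₃] has determinant 26.
A nonzero determinant means the columns are linearly independent.

linearly independent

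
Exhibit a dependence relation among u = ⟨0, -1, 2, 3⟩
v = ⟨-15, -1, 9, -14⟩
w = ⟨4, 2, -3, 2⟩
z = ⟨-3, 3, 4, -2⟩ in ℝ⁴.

Write the vectors as columns of a matrix and find a nonzero vector in its null space.
The free variable yields coefficients (2, 1, 3, -1) (any nonzero multiple also works).

2u + v + 3w - z = 0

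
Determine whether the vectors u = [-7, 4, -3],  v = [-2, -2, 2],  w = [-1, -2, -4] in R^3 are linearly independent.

Form the 3×3 matrix with these as columns; its determinant is -130.
A nonzero determinant means the columns are linearly independent.

linearly independent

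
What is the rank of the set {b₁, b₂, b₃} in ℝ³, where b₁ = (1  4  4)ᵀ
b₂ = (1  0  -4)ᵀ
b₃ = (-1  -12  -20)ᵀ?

2

Form the matrix with b₁, b₂, b₃ as columns and reduce.
Reduction leaves 2 leading entries, giving rank 2.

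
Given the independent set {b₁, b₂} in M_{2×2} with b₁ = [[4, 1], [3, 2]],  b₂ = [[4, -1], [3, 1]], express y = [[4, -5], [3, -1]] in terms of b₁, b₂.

y = -2b₁ + 3b₂

Identify each element with its coordinate vector in ℝ⁴ via {E₁₁, E₁₂, E₂₁, E₂₂}.
Write y = a₁b₁ + a₂b₂ and equate components.
Row-reducing the augmented matrix gives the unique coefficients (a₁, a₂) = (-2, 3).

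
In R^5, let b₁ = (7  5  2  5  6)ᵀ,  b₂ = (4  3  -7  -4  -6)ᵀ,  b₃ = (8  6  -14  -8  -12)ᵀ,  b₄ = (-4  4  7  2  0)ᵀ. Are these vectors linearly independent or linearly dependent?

One vector is a scalar multiple of another, so the set is dependent.

linearly dependent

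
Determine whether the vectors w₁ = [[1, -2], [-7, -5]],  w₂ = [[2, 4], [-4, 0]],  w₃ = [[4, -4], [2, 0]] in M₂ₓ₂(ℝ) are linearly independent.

Write each element as a coordinate vector in ℝ⁴ using {E₁₁, E₁₂, E₂₁, E₂₂}.
Place the vectors as rows of a 3×4 matrix and reduce to echelon form.
The reduction yields 3 nonzero rows, so the rank is 3.
Since rank = 3 (the number of vectors), the set is linearly independent.

linearly independent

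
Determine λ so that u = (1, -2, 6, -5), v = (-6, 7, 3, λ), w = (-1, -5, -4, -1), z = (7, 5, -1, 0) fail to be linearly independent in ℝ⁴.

λ = 7

The vectors are dependent exactly when the determinant of the matrix with rows u, v, w, z vanishes.
Cofactor expansion gives det = 263*λ - 1841.
This vanishes exactly when λ = 7.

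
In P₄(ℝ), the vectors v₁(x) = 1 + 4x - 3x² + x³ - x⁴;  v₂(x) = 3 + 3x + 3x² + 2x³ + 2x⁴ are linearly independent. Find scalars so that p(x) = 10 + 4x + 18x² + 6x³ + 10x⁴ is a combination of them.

Identify each element with its coordinate vector in ℝ⁵ via {1, x, …, x⁴}.
Write p = c₁v₁ + c₂v₂ and equate components.
Back-substitution yields (c₁, c₂) = (-2, 4).

p = -2v₁ + 4v₂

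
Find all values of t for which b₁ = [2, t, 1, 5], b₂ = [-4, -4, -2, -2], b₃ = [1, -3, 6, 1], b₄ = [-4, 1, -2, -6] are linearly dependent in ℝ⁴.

t = -3

The vectors are dependent exactly when the determinant of the matrix with rows b₁, b₂, b₃, b₄ vanishes.
Cofactor expansion gives det = -88*t - 264.
Setting this to zero gives t = -3.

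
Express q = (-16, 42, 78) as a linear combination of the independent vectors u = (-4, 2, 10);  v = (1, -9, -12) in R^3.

q = 3u - 4v

Set up the augmented matrix [u | v | q] and row-reduce.
The system has the unique solution (c₁, c₂) = (3, -4).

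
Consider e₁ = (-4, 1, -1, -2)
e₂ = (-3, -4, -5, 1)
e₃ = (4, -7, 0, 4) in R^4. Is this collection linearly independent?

linearly independent

Place the vectors as rows of a 3×4 matrix and reduce to echelon form.
The reduction yields 3 nonzero rows, so the rank is 3.
Since rank = 3 (the number of vectors), the set is linearly independent.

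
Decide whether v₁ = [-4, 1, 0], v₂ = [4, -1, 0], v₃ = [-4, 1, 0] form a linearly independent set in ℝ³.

Form the 3×3 matrix with these as columns; its determinant is 0.
A zero determinant means the columns are linearly dependent.

linearly dependent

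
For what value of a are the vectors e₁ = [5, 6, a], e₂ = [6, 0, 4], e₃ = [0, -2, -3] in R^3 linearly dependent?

a = 37/3

The vectors are dependent exactly when the determinant of the matrix with rows e₁, e₂, e₃ vanishes.
Cofactor expansion gives det = 148 - 12*a.
This vanishes exactly when a = 37/3.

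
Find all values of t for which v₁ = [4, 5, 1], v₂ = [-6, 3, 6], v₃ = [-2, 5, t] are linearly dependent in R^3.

The set is linearly dependent precisely when det[v₁; v₂; v₃] = 0.
Cofactor expansion gives det = 42*t - 204.
Setting this to zero gives t = 34/7.

t = 34/7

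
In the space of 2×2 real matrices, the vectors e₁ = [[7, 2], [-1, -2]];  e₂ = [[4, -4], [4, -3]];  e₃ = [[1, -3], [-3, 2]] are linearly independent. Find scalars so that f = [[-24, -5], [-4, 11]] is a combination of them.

Work in coordinates with respect to the standard basis {E₁₁, E₁₂, E₂₁, E₂₂}.
Solve the system with e₁, e₂, e₃ as columns and f as the right-hand side.
Back-substitution yields (c₁, c₂, c₃) = (-3, -1, 1).

f = -3e₁ - e₂ + e₃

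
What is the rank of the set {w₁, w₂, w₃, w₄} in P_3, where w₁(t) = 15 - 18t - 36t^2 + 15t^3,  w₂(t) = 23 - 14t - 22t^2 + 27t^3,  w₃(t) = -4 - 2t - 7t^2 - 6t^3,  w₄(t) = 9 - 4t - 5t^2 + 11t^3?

2

Represent each element by its coordinate vector in ℝ⁴.
Apply Gaussian elimination to the matrix whose rows are w₁, w₂, w₃, w₄.
Reduction leaves 2 leading entries, giving rank 2.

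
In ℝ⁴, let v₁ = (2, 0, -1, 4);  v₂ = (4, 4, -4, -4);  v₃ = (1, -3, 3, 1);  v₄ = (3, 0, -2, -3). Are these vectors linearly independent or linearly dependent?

Place the vectors as rows of a 4×4 matrix and reduce to echelon form.
The reduction yields 4 nonzero rows, so the rank is 4.
Since rank = 4 (the number of vectors), the set is linearly independent.

linearly independent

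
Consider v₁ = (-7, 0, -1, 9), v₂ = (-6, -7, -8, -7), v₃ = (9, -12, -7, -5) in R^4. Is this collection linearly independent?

linearly independent

Row-reduce the matrix whose columns are v₁, v₂, v₃.
The reduction yields 3 nonzero rows, so the rank is 3.
Since rank = 3 (the number of vectors), the set is linearly independent.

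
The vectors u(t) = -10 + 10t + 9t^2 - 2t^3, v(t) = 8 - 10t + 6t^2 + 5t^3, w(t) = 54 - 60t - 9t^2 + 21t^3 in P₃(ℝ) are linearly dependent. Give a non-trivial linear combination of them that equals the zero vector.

Pass to coordinate vectors relative to the basis {1, t, …, t^3}.
Write the vectors as columns of a matrix and find a nonzero vector in its null space.
A generator of the null space is (3, -3, 1).

3u - 3v + w = 0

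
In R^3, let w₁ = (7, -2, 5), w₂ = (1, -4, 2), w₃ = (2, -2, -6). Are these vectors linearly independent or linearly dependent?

linearly independent

Place the vectors as rows of a 3×3 matrix and reduce to echelon form.
The reduction yields 3 nonzero rows, so the rank is 3.
Since rank = 3 (the number of vectors), the set is linearly independent.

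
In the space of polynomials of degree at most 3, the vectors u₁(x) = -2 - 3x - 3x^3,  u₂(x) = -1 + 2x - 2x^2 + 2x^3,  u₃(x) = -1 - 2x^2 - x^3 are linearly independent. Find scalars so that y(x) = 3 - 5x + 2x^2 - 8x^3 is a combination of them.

Work in coordinates with respect to the standard basis {1, x, …, x^3}.
Since u₁, u₂, u₃ are independent, the coefficients expressing y are uniquely determined by a linear system.
The system has the unique solution (α₁, α₂, α₃) = (-1, -4, 3).

y = -u₁ - 4u₂ + 3u₃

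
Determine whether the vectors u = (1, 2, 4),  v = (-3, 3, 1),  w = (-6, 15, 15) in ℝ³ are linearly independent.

The matrix [u|v|w] has determinant 0.
A zero determinant means the columns are linearly dependent.
Indeed 3u + 3v - w = 0.

linearly dependent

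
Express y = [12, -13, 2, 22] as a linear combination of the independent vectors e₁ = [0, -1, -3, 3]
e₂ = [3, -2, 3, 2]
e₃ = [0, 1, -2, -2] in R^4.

Set up the augmented matrix [e₁ | e₂ | e₃ | y] and row-reduce.
Back-substitution yields (α₁, α₂, α₃) = (4, 4, -1).

y = 4e₁ + 4e₂ - e₃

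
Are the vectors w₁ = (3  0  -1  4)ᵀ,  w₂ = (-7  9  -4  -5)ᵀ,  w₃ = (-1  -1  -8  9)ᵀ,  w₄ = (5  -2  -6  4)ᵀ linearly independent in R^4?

Place the vectors as rows of a 4×4 matrix and reduce to echelon form.
The reduction yields 4 nonzero rows, so the rank is 4.
Since rank = 4 (the number of vectors), the set is linearly independent.

linearly independent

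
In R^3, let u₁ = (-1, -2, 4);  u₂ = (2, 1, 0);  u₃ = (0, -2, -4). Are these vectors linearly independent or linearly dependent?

The matrix [u₁|u₂|u₃] has determinant -28.
A nonzero determinant means the columns are linearly independent.

linearly independent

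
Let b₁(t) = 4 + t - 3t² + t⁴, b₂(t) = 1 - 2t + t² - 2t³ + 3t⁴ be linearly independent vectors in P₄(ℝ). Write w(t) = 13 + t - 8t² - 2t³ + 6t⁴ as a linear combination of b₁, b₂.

Identify each element with its coordinate vector in ℝ⁵ via {1, t, …, t⁴}.
Set up the augmented matrix [b₁ | b₂ | w] and row-reduce.
The system has the unique solution (a₁, a₂) = (3, 1).

w = 3b₁ + b₂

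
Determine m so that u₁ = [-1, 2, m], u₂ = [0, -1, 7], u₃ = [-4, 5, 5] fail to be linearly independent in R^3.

Dependence holds iff the 3×3 matrix [u₁ u₂ u₃] is singular.
Cofactor expansion gives det = -4*m - 16.
Setting this to zero gives m = -4.

m = -4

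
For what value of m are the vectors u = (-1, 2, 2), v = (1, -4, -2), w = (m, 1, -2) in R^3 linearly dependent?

The vectors are dependent exactly when the determinant of the matrix with rows u, v, w vanishes.
The determinant works out to 4*m - 4.
Solving 4*m - 4 = 0 yields m = 1.

m = 1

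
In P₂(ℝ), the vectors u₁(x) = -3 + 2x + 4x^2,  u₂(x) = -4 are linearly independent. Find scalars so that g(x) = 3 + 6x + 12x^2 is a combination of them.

g = 3u₁ - 3u₂

Identify each element with its coordinate vector in ℝ³ via {1, x, x^2}.
Set up the augmented matrix [u₁ | u₂ | g] and row-reduce.
The system has the unique solution (α₁, α₂) = (3, -3).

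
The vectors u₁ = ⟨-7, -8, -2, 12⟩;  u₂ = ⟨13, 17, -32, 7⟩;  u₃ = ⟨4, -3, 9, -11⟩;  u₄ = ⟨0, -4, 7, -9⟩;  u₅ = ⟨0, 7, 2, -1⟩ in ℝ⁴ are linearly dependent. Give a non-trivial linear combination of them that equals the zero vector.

Write the vectors as columns of a matrix and find a nonzero vector in its null space.
One solution (up to scaling) is (3, 1, 2, 2, 3).

3u₁ + u₂ + 2u₃ + 2u₄ + 3u₅ = 0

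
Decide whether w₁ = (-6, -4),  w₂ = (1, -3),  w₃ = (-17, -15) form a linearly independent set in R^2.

linearly dependent

There are 3 vectors in a 2-dimensional space, so they cannot be linearly independent.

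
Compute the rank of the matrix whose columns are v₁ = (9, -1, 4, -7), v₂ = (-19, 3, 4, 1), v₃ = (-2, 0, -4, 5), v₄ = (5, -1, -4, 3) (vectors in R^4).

Put the 4×4 matrix [v₁|v₂|v₃|v₄] into echelon form.
The echelon form has 2 nonzero rows, so the rank is 2.

2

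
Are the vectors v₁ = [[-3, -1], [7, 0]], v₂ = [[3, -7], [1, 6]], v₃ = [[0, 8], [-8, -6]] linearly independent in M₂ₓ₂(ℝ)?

Write each element as a coordinate vector in ℝ⁴ using {E₁₁, E₁₂, E₂₁, E₂₂}.
Row-reduce the matrix whose columns are v₁, v₂, v₃.
The reduction yields 2 nonzero rows, so the rank is 2.
Since rank 2 < 3, the set is linearly dependent.
Indeed v₁ + v₂ + v₃ = 0.

linearly dependent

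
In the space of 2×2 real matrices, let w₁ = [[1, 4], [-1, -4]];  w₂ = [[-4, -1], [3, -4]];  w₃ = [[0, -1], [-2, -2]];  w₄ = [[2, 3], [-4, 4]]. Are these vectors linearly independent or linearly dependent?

linearly independent

Write each element as a coordinate vector in ℝ⁴ using {E₁₁, E₁₂, E₂₁, E₂₂}.
Row-reduce the matrix whose columns are w₁, w₂, w₃, w₄.
The reduction yields 4 nonzero rows, so the rank is 4.
Since rank = 4 (the number of vectors), the set is linearly independent.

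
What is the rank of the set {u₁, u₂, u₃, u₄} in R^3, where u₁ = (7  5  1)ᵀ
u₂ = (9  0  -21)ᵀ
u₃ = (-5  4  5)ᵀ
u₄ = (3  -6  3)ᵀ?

Apply Gaussian elimination to the matrix whose rows are u₁, u₂, u₃, u₄.
The echelon form has 3 nonzero rows, so the rank is 3.
(With 4 elements in a 3-dimensional space the rank is at most 3.)

rank 3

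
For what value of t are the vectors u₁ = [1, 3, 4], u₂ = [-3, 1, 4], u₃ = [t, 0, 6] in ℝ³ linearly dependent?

Place the vectors as rows of a 3×3 matrix; dependence ⇔ determinant zero.
The determinant works out to 8*t + 60.
Setting this to zero gives t = -15/2.

t = -15/2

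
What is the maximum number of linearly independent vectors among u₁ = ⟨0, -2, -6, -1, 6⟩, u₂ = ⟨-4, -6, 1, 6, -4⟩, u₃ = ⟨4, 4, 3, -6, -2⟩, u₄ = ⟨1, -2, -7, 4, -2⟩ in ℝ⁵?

4

Form the matrix with u₁, u₂, u₃, u₄ as columns and reduce.
Exactly 4 pivots survive; hence the rank is 4.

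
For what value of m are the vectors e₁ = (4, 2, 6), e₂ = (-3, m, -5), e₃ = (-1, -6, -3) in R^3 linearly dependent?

Dependence holds iff the 3×3 matrix [e₁ e₂ e₃] is singular.
Cofactor expansion gives det = -6*m - 20.
Setting this to zero gives m = -10/3.

m = -10/3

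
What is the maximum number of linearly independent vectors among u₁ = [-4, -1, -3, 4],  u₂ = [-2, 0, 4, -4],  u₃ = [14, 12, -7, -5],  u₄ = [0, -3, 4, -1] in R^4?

3

Form the matrix with u₁, u₂, u₃, u₄ as columns and reduce.
The echelon form has 3 nonzero rows, so the rank is 3.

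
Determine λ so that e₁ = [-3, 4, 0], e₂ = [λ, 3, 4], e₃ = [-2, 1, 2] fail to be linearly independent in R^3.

λ = -19/4

Dependence holds iff the 3×3 matrix [e₁ e₂ e₃] is singular.
Cofactor expansion gives det = -8*λ - 38.
Solving -8*λ - 38 = 0 yields λ = -19/4.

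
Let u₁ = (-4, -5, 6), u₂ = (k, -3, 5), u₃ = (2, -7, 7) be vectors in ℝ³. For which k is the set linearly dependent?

k = -10

Place the vectors as rows of a 3×3 matrix; dependence ⇔ determinant zero.
Expanding, det = -7*k - 70.
This vanishes exactly when k = -10.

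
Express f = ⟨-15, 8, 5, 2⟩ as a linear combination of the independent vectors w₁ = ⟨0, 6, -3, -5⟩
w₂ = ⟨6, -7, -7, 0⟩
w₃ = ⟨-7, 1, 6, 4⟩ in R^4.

Write f = c₁w₁ + … + c₃w₃ and equate components.
Row-reducing the augmented matrix gives the unique coefficients (c₁, c₂, c₃) = (2, 1, 3).

f = 2w₁ + w₂ + 3w₃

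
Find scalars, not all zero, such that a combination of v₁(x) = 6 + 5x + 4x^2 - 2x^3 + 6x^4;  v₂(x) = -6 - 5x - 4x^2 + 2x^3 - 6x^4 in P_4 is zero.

Pass to coordinate vectors relative to the basis {1, x, …, x^4}.
Set up α₁v₁ + α₂v₂ = 0 and solve the homogeneous system.
One solution (up to scaling) is (1, 1).

v₁ + v₂ = 0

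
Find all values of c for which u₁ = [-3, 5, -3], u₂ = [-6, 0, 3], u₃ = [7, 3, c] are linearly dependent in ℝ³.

The vectors are dependent exactly when the determinant of the matrix with rows u₁, u₂, u₃ vanishes.
The determinant works out to 30*c + 186.
Solving 30*c + 186 = 0 yields c = -31/5.

c = -31/5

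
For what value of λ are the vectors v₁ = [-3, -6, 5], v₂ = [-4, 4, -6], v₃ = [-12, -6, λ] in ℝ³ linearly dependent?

The set is linearly dependent precisely when det[v₁; v₂; v₃] = 0.
Expanding, det = 36 - 36*λ.
Solving 36 - 36*λ = 0 yields λ = 1.

λ = 1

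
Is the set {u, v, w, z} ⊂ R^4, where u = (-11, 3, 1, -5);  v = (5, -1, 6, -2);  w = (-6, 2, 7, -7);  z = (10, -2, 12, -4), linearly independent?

Place the vectors as rows of a 4×4 matrix and reduce to echelon form.
The reduction yields 2 nonzero rows, so the rank is 2.
Since rank 2 < 4, the set is linearly dependent.
Indeed u + v - w = 0.

linearly dependent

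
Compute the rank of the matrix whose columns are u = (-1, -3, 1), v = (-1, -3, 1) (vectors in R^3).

rank 1

Row-reduce the 2×3 matrix with these as rows.
The echelon form has 1 nonzero row, so the rank is 1.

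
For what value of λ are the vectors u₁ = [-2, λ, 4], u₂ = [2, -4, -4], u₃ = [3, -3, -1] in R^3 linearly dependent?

The set is linearly dependent precisely when det[u₁; u₂; u₃] = 0.
Cofactor expansion gives det = 40 - 10*λ.
This vanishes exactly when λ = 4.

λ = 4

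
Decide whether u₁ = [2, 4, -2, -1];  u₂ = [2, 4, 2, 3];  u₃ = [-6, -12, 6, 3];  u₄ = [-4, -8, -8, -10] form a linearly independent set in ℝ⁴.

linearly dependent

Row-reduce the matrix whose columns are u₁, u₂, u₃, u₄.
The reduction yields 2 nonzero rows, so the rank is 2.
Since rank 2 < 4, the set is linearly dependent.
Indeed 3u₁ + u₃ = 0.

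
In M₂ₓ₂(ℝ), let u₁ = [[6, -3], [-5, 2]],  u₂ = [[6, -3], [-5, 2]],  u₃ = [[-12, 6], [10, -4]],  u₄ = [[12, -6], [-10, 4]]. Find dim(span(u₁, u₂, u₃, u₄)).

Represent each element by its coordinate vector in ℝ⁴.
Row-reduce the 4×4 matrix with these as rows.
Exactly 1 pivot survives; hence the rank is 1.

1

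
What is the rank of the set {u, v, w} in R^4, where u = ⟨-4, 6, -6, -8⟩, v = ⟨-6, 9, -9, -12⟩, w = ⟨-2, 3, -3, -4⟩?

Apply Gaussian elimination to the matrix whose rows are u, v, w.
Reduction leaves 1 leading entry, giving rank 1.

rank 1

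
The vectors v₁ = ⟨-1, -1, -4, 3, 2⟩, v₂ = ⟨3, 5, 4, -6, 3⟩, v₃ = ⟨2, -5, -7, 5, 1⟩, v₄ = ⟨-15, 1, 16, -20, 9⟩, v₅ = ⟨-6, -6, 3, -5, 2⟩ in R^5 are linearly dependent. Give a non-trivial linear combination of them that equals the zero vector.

2v₁ + v₂ - 2v₃ - v₄ + 2v₅ = 0

Set up α₁v₁ + … + α₅v₅ = 0 and solve the homogeneous system.
A generator of the null space is (2, 1, -2, -1, 2).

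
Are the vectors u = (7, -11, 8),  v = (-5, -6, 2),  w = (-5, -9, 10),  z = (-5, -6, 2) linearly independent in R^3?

linearly dependent

There are 4 vectors in a 3-dimensional space, so they cannot be linearly independent.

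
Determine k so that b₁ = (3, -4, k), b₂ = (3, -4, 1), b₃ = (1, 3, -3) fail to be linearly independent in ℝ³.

Place the vectors as rows of a 3×3 matrix; dependence ⇔ determinant zero.
Expanding, det = 13*k - 13.
This vanishes exactly when k = 1.

k = 1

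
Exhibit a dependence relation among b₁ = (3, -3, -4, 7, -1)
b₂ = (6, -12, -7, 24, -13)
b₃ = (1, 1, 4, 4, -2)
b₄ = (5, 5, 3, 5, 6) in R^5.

Solve the homogeneous system with b₁, b₂, b₃, b₄ as columns by row-reducing the coefficient matrix.
The free variable yields coefficients (3, -1, 2, -1) (any nonzero multiple also works).

3b₁ - b₂ + 2b₃ - b₄ = 0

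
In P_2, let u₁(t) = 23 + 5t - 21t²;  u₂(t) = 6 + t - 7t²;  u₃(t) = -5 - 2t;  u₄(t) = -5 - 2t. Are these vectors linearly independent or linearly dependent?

linearly dependent

Write each element as a coordinate vector in ℝ³ using {1, t, t²}.
There are 4 vectors in a 3-dimensional space, so they cannot be linearly independent.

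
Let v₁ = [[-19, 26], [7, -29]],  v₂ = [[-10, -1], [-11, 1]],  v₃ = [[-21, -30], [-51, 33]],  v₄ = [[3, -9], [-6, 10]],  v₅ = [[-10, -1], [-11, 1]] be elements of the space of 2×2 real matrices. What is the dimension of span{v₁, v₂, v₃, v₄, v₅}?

Pass to coordinate vectors with respect to the basis {E₁₁, E₁₂, E₂₁, E₂₂}.
Put the 4×5 matrix [v₁|v₂|v₃|v₄|v₅] into echelon form.
The echelon form has 2 nonzero rows, so the rank is 2.
(With 5 elements in a 4-dimensional space the rank is at most 4.)

2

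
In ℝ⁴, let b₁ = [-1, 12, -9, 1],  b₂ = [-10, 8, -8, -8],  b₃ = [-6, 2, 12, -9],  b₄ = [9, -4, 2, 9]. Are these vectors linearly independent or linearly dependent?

linearly independent

Row-reduce the matrix whose columns are b₁, b₂, b₃, b₄.
The reduction yields 4 nonzero rows, so the rank is 4.
Since rank = 4 (the number of vectors), the set is linearly independent.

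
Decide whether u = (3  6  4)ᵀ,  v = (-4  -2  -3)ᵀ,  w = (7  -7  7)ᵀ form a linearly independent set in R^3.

linearly independent

The matrix [u|v|w] has determinant 105.
A nonzero determinant means the columns are linearly independent.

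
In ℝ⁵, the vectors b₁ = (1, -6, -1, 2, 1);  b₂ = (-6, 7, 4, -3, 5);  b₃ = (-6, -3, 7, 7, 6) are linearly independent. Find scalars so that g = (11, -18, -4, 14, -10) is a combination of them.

g = -b₁ - 3b₂ + b₃

Since b₁, b₂, b₃ are independent, the coefficients expressing g are uniquely determined by a linear system.
The system has the unique solution (a₁, a₂, a₃) = (-1, -3, 1).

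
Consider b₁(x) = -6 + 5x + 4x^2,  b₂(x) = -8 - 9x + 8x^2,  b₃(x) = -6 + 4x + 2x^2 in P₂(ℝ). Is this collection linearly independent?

linearly independent

Take coordinates with respect to the standard basis {1, x, x^2}.
Place the vectors as rows of a 3×3 matrix and reduce to echelon form.
The reduction yields 3 nonzero rows, so the rank is 3.
Since rank = 3 (the number of vectors), the set is linearly independent.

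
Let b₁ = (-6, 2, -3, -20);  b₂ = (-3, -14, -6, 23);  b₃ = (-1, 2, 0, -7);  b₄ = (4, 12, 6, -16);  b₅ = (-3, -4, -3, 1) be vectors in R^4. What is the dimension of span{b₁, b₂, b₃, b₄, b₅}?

Form the matrix with b₁, b₂, b₃, b₄, b₅ as columns and reduce.
There are 2 pivot columns, so rank = 2.
(With 5 elements in a 4-dimensional space the rank is at most 4.)

dim = 2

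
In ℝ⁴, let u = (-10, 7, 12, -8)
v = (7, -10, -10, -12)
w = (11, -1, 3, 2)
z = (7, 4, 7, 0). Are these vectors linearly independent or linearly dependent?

linearly independent

The matrix [u|v|w|z] has determinant -6870.
A nonzero determinant means the columns are linearly independent.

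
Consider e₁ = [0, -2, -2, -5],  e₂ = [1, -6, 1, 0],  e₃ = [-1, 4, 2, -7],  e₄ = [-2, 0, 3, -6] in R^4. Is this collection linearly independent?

linearly independent

Form the 4×4 matrix with these as columns; its determinant is 308.
A nonzero determinant means the columns are linearly independent.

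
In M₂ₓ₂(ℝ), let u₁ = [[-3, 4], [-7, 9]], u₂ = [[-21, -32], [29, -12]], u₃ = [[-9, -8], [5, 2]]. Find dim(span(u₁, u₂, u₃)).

dim = 2

Represent each element by its coordinate vector in ℝ⁴.
Apply Gaussian elimination to the matrix whose rows are u₁, u₂, u₃.
Reduction leaves 2 leading entries, giving rank 2.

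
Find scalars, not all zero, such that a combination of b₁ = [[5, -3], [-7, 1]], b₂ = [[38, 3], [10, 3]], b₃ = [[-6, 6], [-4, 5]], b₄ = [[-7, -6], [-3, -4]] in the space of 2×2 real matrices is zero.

Write each element as a vector in ℝ⁴ using {E₁₁, E₁₂, E₂₁, E₂₂}.
Solve the homogeneous system with b₁, b₂, b₃, b₄ as columns by row-reducing the coefficient matrix.
The free variable yields coefficients (1, -1, -2, -3) (any nonzero multiple also works).

b₁ - b₂ - 2b₃ - 3b₄ = 0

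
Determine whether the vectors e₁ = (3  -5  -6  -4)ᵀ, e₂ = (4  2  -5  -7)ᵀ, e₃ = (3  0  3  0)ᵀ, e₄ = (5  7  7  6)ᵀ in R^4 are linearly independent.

Form the 4×4 matrix with these as columns; its determinant is 1443.
A nonzero determinant means the columns are linearly independent.

linearly independent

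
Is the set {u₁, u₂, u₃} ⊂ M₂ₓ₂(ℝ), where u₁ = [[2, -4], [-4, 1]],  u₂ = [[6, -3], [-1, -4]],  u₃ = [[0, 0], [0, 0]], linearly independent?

Take coordinates with respect to the standard basis {E₁₁, E₁₂, E₂₁, E₂₂}.
One of the vectors is the zero vector, so the set is linearly dependent.

linearly dependent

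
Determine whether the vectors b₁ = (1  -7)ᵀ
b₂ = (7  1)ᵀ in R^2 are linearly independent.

linearly independent

Place the vectors as rows of a 2×2 matrix and reduce to echelon form.
The reduction yields 2 nonzero rows, so the rank is 2.
Since rank = 2 (the number of vectors), the set is linearly independent.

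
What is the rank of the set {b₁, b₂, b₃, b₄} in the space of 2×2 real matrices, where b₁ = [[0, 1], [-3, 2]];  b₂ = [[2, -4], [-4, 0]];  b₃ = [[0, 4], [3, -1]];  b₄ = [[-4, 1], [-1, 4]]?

Pass to coordinate vectors with respect to the basis {E₁₁, E₁₂, E₂₁, E₂₂}.
Form the matrix with b₁, b₂, b₃, b₄ as columns and reduce.
Reduction leaves 3 leading entries, giving rank 3.

rank 3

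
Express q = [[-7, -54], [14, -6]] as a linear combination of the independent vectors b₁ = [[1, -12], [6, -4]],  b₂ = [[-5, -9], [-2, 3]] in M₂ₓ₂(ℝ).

q = 3b₁ + 2b₂

Identify each element with its coordinate vector in ℝ⁴ via {E₁₁, E₁₂, E₂₁, E₂₂}.
Solve the system with b₁, b₂ as columns and q as the right-hand side.
Back-substitution yields (c₁, c₂) = (3, 2).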